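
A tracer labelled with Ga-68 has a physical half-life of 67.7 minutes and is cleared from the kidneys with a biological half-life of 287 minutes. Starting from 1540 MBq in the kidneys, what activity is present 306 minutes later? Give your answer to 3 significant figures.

1/t_eff = 1/t_phys + 1/t_biol = 1/67.7 + 1/287 = 0.018255 per minute.
t_eff = 67.7 × 287 / (67.7 + 287) ≈ 54.778 minutes.
Remaining = 1540 × (1/2)^(306/54.778) = 1540 × (1/2)^5.5861 ≈ 32.057 MBq.

32.1 MBq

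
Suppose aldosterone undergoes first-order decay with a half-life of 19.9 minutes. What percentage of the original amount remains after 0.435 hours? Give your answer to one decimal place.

0.435 hours = 26.1 minutes.
n = 26.1/19.9 ≈ 1.3116 half-lives.
Fraction remaining = (1/2)^1.3116 ≈ 0.40289, i.e. 40.289%.

40.3%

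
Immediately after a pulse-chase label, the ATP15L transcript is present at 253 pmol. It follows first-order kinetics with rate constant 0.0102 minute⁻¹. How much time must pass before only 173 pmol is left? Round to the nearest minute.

t½ = ln 2 / λ = 0.69315 / 0.0102 ≈ 67.956 minutes.
Fraction remaining = 173/253 ≈ 0.68379.
n = log₂(253/173) = ln(1.4624)/ln 2 ≈ 0.54837 half-lives.
t = n × t½ = 0.54837 × 67.956 ≈ 37.264 minutes.

37 minutes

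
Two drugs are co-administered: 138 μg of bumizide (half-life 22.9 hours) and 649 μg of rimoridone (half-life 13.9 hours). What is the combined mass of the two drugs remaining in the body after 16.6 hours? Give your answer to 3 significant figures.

367 μg

bumizide: 138 × (1/2)^(16.6/22.9) = 138 × (1/2)^0.72489 ≈ 83.496 μg.
rimoridone: 649 × (1/2)^(16.6/13.9) = 649 × (1/2)^1.1942 ≈ 283.62 μg.
Total = 83.496 + 283.62 ≈ 367.12 μg.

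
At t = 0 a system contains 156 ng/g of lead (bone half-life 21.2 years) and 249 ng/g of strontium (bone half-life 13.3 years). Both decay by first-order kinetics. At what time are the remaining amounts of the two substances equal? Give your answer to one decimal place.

24.1 years

Set 156·(1/2)^(t/21.2) = 249·(1/2)^(t/13.3).
Taking log₂: log₂(156/249) = t·(1/21.2 − 1/13.3).
log₂(0.62651) = -0.6746; 1/21.2 − 1/13.3 = -0.028018.
t = -0.6746 / -0.028018 ≈ 24.077 years.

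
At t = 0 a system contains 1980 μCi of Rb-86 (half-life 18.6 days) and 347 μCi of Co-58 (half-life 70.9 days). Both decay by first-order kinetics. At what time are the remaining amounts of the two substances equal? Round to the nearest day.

Set 1980·(1/2)^(t/18.6) = 347·(1/2)^(t/70.9).
Taking log₂: log₂(1980/347) = t·(1/18.6 − 1/70.9).
log₂(5.7061) = 2.5125; 1/18.6 − 1/70.9 = 0.039659.
t = 2.5125 / 0.039659 ≈ 63.352 days.

63 days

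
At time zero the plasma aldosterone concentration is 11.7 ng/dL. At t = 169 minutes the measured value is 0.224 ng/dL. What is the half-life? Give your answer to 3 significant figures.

A/A₀ = 0.224/11.7 ≈ 0.019145.
n = log₂(52.232) ≈ 5.7069 half-lives elapsed in 169 minutes.
t½ = 169/5.7069 ≈ 29.613 minutes.

29.6 minutes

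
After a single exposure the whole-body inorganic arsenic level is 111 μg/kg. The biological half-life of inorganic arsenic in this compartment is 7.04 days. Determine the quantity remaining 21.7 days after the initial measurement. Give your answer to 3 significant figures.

13.1 μg/kg

Number of half-lives: n = 21.7/7.04 ≈ 3.0824.
Remaining = 111 × (1/2)^3.0824 = 111 × 0.11806 ≈ 13.105 μg/kg.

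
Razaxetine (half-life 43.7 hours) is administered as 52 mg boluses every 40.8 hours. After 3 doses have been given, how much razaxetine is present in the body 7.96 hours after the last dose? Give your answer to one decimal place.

The 3 doses were given 89.56, 48.76, 7.96 hours ago.
Total = 52·(1/2)^(89.56/43.7) + 52·(1/2)^(48.76/43.7) + 52·(1/2)^(7.96/43.7)
      = 12.562 + 23.995 + 45.832 ≈ 82.389 mg.

82.4 mg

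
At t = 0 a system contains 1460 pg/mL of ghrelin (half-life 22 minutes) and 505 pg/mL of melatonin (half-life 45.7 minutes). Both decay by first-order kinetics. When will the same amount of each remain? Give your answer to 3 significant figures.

Set 1460·(1/2)^(t/22) = 505·(1/2)^(t/45.7).
Taking log₂: log₂(1460/505) = t·(1/22 − 1/45.7).
log₂(2.8911) = 1.5316; 1/22 − 1/45.7 = 0.023573.
t = 1.5316 / 0.023573 ≈ 64.974 minutes.

65.0 minutes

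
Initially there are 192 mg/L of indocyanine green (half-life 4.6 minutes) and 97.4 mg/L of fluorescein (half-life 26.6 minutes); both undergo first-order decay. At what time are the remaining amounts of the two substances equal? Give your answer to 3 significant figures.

Set 192·(1/2)^(t/4.6) = 97.4·(1/2)^(t/26.6).
Taking log₂: log₂(192/97.4) = t·(1/4.6 − 1/26.6).
log₂(1.9713) = 0.97911; 1/4.6 − 1/26.6 = 0.1798.
t = 0.97911 / 0.1798 ≈ 5.4456 minutes.

5.45 minutes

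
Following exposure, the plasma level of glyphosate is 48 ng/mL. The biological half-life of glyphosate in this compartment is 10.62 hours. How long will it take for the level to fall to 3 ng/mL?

42.48 hours

3/48 = 1/16, so 4 half-lives have elapsed.
t = 4 × 10.62 = 42.48 hours.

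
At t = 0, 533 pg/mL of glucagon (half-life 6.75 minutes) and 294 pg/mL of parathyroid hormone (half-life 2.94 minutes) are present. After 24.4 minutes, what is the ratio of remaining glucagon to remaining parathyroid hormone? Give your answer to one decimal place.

glucagon: 533 × (1/2)^(24.4/6.75) = 533 × (1/2)^3.6148 ≈ 43.507 pg/mL.
parathyroid hormone: 294 × (1/2)^(24.4/2.94) = 294 × (1/2)^8.2993 ≈ 0.93326 pg/mL.
Ratio ≈ 43.507 / 0.93326 ≈ 46.618.

46.6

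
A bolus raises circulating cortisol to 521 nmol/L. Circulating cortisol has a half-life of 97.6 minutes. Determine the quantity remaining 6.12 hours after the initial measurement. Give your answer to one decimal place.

Convert the elapsed time: 6.12 hours = 367.2 minutes.
Number of half-lives: n = 367.2/97.6 ≈ 3.7623.
Remaining = 521 × (1/2)^3.7623 = 521 × 0.073695 ≈ 38.395 nmol/L.

38.4 nmol/L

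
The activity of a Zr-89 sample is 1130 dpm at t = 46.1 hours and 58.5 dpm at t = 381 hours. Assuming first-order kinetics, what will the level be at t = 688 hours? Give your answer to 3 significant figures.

Over Δt = 381 − 46.1 = 334.9 hours, the level fell by a factor of 1130/58.5 ≈ 19.316.
n = log₂(19.316) ≈ 4.2717 half-lives, so t½ = 334.9/4.2717 ≈ 78.399 hours.
From t = 381 to t = 688: 58.5 × (1/2)^((688−381)/78.399) ≈ 3.8758 dpm.

3.88 dpm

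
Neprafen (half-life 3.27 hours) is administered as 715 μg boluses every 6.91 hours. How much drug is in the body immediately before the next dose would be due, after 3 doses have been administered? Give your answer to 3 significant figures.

212 μg

The 3 doses were given 20.73, 13.82, 6.91 hours ago.
Total = 715·(1/2)^(20.73/3.27) + 715·(1/2)^(13.82/3.27) + 715·(1/2)^(6.91/3.27)
      = 8.8296 + 38.2 + 165.27 ≈ 212.3 μg.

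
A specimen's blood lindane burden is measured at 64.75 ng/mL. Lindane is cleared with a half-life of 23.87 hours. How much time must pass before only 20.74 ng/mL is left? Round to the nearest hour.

Fraction remaining = 20.74/64.75 ≈ 0.32031.
n = log₂(64.75/20.74) = ln(3.122)/ln 2 ≈ 1.6425 half-lives.
t = n × t½ = 1.6425 × 23.87 ≈ 39.206 hours.

39 hours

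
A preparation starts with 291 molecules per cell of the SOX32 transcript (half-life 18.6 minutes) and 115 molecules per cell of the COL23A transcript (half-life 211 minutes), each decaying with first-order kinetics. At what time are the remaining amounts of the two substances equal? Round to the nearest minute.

27 minutes

Set 291·(1/2)^(t/18.6) = 115·(1/2)^(t/211).
Taking log₂: log₂(291/115) = t·(1/18.6 − 1/211).
log₂(2.5304) = 1.3394; 1/18.6 − 1/211 = 0.049024.
t = 1.3394 / 0.049024 ≈ 27.321 minutes.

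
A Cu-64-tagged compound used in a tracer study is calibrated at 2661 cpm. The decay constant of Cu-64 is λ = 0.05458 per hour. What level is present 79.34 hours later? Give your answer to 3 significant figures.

35.0 cpm

t½ = ln 2 / λ = 0.69315 / 0.05458 ≈ 12.7 hours.
Number of half-lives: n = 79.34/12.7 ≈ 6.2474.
Remaining = 2661 × (1/2)^6.2474 = 2661 × 0.013163 ≈ 35.026 cpm.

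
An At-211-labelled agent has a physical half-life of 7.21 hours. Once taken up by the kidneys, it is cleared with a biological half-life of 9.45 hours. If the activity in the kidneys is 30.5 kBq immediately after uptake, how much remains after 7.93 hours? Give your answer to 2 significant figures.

1/t_eff = 1/t_phys + 1/t_biol = 1/7.21 + 1/9.45 = 0.24452 per hour.
t_eff = 7.21 × 9.45 / (7.21 + 9.45) ≈ 4.0897 hours.
Remaining = 30.5 × (1/2)^(7.93/4.0897) = 30.5 × (1/2)^1.939 ≈ 7.9542 kBq.

8.0 kBq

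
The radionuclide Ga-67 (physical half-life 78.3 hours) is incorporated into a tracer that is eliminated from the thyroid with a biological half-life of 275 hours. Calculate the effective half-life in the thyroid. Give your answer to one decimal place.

60.9 hours

1/t_eff = 1/t_phys + 1/t_biol = 1/78.3 + 1/275 = 0.016408 per hour.
t_eff = 78.3 × 275 / (78.3 + 275) ≈ 60.947 hours.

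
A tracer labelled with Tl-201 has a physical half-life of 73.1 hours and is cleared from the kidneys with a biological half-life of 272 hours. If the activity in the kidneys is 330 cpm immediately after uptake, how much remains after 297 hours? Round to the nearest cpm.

1/t_eff = 1/t_phys + 1/t_biol = 1/73.1 + 1/272 = 0.017356 per hour.
t_eff = 73.1 × 272 / (73.1 + 272) ≈ 57.616 hours.
Remaining = 330 × (1/2)^(297/57.616) = 330 × (1/2)^5.1548 ≈ 9.263 cpm.

9 cpm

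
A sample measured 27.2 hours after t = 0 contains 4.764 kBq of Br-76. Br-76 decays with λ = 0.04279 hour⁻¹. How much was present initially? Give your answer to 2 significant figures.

t½ = ln 2 / λ = 0.69315 / 0.04279 ≈ 16.199 hours.
Number of half-lives elapsed: n = 27.2/16.199 ≈ 1.6791.
A₀ = A × 2^n = 4.764 × 2^1.6791 = 4.764 × 3.2024 ≈ 15.256 kBq.

15 kBq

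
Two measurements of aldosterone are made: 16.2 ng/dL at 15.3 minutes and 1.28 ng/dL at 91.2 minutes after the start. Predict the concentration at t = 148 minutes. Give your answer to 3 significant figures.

0.192 ng/dL

Over Δt = 91.2 − 15.3 = 75.9 minutes, the level fell by a factor of 16.2/1.28 ≈ 12.656.
n = log₂(12.656) ≈ 3.6618 half-lives, so t½ = 75.9/3.6618 ≈ 20.728 minutes.
From t = 91.2 to t = 148: 1.28 × (1/2)^((148−91.2)/20.728) ≈ 0.19156 ng/dL.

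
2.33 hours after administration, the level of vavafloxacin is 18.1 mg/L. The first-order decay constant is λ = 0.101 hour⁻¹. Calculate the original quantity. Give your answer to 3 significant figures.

22.9 mg/L

t½ = ln 2 / λ = 0.69315 / 0.101 ≈ 6.8628 hours.
Number of half-lives elapsed: n = 2.33/6.8628 ≈ 0.33951.
A₀ = A × 2^n = 18.1 × 2^0.33951 = 18.1 × 1.2653 ≈ 22.902 mg/L.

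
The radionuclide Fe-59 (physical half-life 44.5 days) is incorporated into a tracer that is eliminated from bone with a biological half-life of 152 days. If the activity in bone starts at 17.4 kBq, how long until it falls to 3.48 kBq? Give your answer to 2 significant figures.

1/t_eff = 1/t_phys + 1/t_biol = 1/44.5 + 1/152 = 0.029051 per day.
t_eff = 44.5 × 152 / (44.5 + 152) ≈ 34.422 days.
n = log₂(17.4/3.48) ≈ 2.3219; t = 2.3219 × 34.422 ≈ 79.926 days.

80 days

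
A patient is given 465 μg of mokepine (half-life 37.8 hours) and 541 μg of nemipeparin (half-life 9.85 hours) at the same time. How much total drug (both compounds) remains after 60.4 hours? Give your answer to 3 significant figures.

mokepine: 465 × (1/2)^(60.4/37.8) = 465 × (1/2)^1.5979 ≈ 153.62 μg.
nemipeparin: 541 × (1/2)^(60.4/9.85) = 541 × (1/2)^6.132 ≈ 7.7141 μg.
Total = 153.62 + 7.7141 ≈ 161.33 μg.

161 μg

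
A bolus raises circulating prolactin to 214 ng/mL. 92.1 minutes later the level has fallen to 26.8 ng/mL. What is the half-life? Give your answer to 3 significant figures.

30.7 minutes

A/A₀ = 26.8/214 ≈ 0.12523.
n = log₂(7.9851) ≈ 2.9973 half-lives elapsed in 92.1 minutes.
t½ = 92.1/2.9973 ≈ 30.728 minutes.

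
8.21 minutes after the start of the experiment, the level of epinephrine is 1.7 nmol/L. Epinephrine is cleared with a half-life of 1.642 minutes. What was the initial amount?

Number of half-lives elapsed: n = 8.21/1.642 ≈ 5.
A₀ = A × 2^n = 1.7 × 2^5 = 1.7 × 32 ≈ 54.4 nmol/L.

54.4 nmol/L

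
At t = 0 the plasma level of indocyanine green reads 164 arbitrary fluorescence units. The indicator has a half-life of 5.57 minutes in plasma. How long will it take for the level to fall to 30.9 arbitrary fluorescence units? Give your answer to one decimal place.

13.4 minutes

Fraction remaining = 30.9/164 ≈ 0.18841.
n = log₂(164/30.9) = ln(5.3074)/ln 2 ≈ 2.408 half-lives.
t = n × t½ = 2.408 × 5.57 ≈ 13.413 minutes.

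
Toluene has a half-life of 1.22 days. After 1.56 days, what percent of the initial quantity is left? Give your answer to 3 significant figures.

41.2%

n = 1.56/1.22 ≈ 1.2787 half-lives.
Fraction remaining = (1/2)^1.2787 ≈ 0.41217, i.e. 41.217%.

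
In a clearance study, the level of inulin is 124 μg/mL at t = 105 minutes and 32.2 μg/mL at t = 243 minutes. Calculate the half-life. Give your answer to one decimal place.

Over Δt = 243 − 105 = 138 minutes, the level fell by a factor of 124/32.2 ≈ 3.8509.
n = log₂(3.8509) ≈ 1.9452 half-lives, so t½ = 138/1.9452 ≈ 70.944 minutes.

70.9 minutes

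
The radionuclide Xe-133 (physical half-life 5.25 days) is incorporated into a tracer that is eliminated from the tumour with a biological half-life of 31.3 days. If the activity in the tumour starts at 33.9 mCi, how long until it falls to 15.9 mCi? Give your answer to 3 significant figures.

1/t_eff = 1/t_phys + 1/t_biol = 1/5.25 + 1/31.3 = 0.22243 per day.
t_eff = 5.25 × 31.3 / (5.25 + 31.3) ≈ 4.4959 days.
n = log₂(33.9/15.9) ≈ 1.0923; t = 1.0923 × 4.4959 ≈ 4.9107 days.

4.91 days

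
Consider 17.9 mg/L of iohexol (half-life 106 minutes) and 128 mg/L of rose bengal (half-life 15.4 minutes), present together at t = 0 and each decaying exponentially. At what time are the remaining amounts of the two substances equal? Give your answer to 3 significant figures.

51.1 minutes

Set 17.9·(1/2)^(t/106) = 128·(1/2)^(t/15.4).
Taking log₂: log₂(17.9/128) = t·(1/106 − 1/15.4).
log₂(0.13984) = -2.8381; 1/106 − 1/15.4 = -0.055501.
t = -2.8381 / -0.055501 ≈ 51.136 minutes.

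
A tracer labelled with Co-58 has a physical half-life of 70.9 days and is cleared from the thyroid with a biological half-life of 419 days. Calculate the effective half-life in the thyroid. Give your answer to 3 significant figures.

60.6 days

1/t_eff = 1/t_phys + 1/t_biol = 1/70.9 + 1/419 = 0.016491 per day.
t_eff = 70.9 × 419 / (70.9 + 419) ≈ 60.639 days.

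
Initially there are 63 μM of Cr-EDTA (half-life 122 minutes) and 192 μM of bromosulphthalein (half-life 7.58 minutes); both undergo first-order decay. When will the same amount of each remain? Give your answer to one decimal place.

Set 63·(1/2)^(t/122) = 192·(1/2)^(t/7.58).
Taking log₂: log₂(63/192) = t·(1/122 − 1/7.58).
log₂(0.32812) = -1.6077; 1/122 − 1/7.58 = -0.12373.
t = -1.6077 / -0.12373 ≈ 12.994 minutes.

13.0 minutes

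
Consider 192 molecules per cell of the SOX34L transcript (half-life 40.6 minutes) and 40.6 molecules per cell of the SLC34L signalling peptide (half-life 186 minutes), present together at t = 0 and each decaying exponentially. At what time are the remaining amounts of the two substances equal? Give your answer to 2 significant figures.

120 minutes

Set 192·(1/2)^(t/40.6) = 40.6·(1/2)^(t/186).
Taking log₂: log₂(192/40.6) = t·(1/40.6 − 1/186).
log₂(4.7291) = 2.2416; 1/40.6 − 1/186 = 0.019254.
t = 2.2416 / 0.019254 ≈ 116.42 minutes.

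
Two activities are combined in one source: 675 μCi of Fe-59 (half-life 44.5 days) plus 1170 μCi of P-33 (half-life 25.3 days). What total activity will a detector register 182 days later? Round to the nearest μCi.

Fe-59: 675 × (1/2)^(182/44.5) = 675 × (1/2)^4.0899 ≈ 39.639 μCi.
P-33: 1170 × (1/2)^(182/25.3) = 1170 × (1/2)^7.1937 ≈ 7.9923 μCi.
Total = 39.639 + 7.9923 ≈ 47.632 μCi.

48 μCi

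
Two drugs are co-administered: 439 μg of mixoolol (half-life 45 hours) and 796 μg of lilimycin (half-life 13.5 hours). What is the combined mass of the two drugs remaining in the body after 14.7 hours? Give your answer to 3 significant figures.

724 μg

mixoolol: 439 × (1/2)^(14.7/45) = 439 × (1/2)^0.32667 ≈ 350.05 μg.
lilimycin: 796 × (1/2)^(14.7/13.5) = 796 × (1/2)^1.0889 ≈ 374.22 μg.
Total = 350.05 + 374.22 ≈ 724.27 μg.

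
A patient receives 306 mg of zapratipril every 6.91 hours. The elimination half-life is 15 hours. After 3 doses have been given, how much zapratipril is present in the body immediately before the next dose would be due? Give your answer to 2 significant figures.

The 3 doses were given 20.73, 13.82, 6.91 hours ago.
Total = 306·(1/2)^(20.73/15) + 306·(1/2)^(13.82/15) + 306·(1/2)^(6.91/15)
      = 117.41 + 161.57 + 222.36 ≈ 501.34 mg.

500 mg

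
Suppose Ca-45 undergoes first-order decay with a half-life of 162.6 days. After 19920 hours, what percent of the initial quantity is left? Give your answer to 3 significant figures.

19920 hours = 830 days.
n = 830/162.6 ≈ 5.1046 half-lives.
Fraction remaining = (1/2)^5.1046 ≈ 0.029065, i.e. 2.9065%.

2.91%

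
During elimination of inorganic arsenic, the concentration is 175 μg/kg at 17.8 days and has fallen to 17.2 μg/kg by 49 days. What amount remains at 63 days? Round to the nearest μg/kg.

6 μg/kg

Over Δt = 49 − 17.8 = 31.2 days, the level fell by a factor of 175/17.2 ≈ 10.174.
n = log₂(10.174) ≈ 3.3469 half-lives, so t½ = 31.2/3.3469 ≈ 9.3221 days.
From t = 49 to t = 63: 17.2 × (1/2)^((63−49)/9.3221) ≈ 6.0735 μg/kg.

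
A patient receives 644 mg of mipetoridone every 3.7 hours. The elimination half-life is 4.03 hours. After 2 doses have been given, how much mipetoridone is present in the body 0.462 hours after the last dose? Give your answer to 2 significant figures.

The 2 doses were given 4.162, 0.462 hours ago.
Total = 644·(1/2)^(4.162/4.03) + 644·(1/2)^(0.462/4.03)
      = 314.77 + 594.81 ≈ 909.58 mg.

910 mg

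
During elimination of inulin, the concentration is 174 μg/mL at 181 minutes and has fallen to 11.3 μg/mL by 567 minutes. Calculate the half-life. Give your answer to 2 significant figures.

98 minutes

Over Δt = 567 − 181 = 386 minutes, the level fell by a factor of 174/11.3 ≈ 15.398.
n = log₂(15.398) ≈ 3.9447 half-lives, so t½ = 386/3.9447 ≈ 97.853 minutes.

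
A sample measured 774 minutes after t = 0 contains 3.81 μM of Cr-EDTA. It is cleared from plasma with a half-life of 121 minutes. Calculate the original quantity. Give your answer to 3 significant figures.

Number of half-lives elapsed: n = 774/121 ≈ 6.3967.
A₀ = A × 2^n = 3.81 × 2^6.3967 = 3.81 × 84.255 ≈ 321.01 μM.

321 μM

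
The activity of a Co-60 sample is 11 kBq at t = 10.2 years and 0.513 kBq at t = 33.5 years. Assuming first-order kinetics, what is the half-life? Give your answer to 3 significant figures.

5.27 years

Over Δt = 33.5 − 10.2 = 23.3 years, the level fell by a factor of 11/0.513 ≈ 21.442.
n = log₂(21.442) ≈ 4.4224 half-lives, so t½ = 23.3/4.4224 ≈ 5.2686 years.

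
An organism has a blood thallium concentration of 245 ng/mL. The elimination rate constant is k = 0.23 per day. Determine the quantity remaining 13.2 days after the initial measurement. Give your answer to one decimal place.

11.8 ng/mL

t½ = ln 2 / k = 0.69315 / 0.23 ≈ 3.0137 days.
Number of half-lives: n = 13.2/3.0137 ≈ 4.38.
Remaining = 245 × (1/2)^4.38 = 245 × 0.048027 ≈ 11.767 ng/mL.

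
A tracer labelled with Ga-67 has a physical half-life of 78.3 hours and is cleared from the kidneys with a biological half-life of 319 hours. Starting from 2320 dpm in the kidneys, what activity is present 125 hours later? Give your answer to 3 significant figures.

1/t_eff = 1/t_phys + 1/t_biol = 1/78.3 + 1/319 = 0.015906 per hour.
t_eff = 78.3 × 319 / (78.3 + 319) ≈ 62.869 hours.
Remaining = 2320 × (1/2)^(125/62.869) = 2320 × (1/2)^1.9883 ≈ 584.73 dpm.

585 dpm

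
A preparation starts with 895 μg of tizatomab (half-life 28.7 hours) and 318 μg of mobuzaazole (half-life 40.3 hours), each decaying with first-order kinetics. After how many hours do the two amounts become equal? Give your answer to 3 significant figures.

Set 895·(1/2)^(t/28.7) = 318·(1/2)^(t/40.3).
Taking log₂: log₂(895/318) = t·(1/28.7 − 1/40.3).
log₂(2.8145) = 1.4929; 1/28.7 − 1/40.3 = 0.010029.
t = 1.4929 / 0.010029 ≈ 148.85 hours.

149 hours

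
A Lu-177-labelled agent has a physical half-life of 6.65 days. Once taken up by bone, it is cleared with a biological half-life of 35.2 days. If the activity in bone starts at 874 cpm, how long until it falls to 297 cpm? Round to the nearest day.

1/t_eff = 1/t_phys + 1/t_biol = 1/6.65 + 1/35.2 = 0.17879 per day.
t_eff = 6.65 × 35.2 / (6.65 + 35.2) ≈ 5.5933 days.
n = log₂(874/297) ≈ 1.5572; t = 1.5572 × 5.5933 ≈ 8.7097 days.

9 days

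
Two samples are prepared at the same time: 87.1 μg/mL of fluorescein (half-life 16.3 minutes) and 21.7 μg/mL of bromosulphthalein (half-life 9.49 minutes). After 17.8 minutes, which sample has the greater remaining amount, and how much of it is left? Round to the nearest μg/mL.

fluorescein: 87.1 × (1/2)^1.092 ≈ 40.859 μg/mL.
bromosulphthalein: 21.7 × (1/2)^1.8757 ≈ 5.9133 μg/mL.
Fluorescein has more remaining, at ≈ 40.859 μg/mL.

fluorescein, 41 μg/mL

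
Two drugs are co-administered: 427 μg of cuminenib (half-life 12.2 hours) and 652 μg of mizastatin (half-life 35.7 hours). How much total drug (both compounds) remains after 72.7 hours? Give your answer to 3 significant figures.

166 μg

cuminenib: 427 × (1/2)^(72.7/12.2) = 427 × (1/2)^5.959 ≈ 6.8641 μg.
mizastatin: 652 × (1/2)^(72.7/35.7) = 652 × (1/2)^2.0364 ≈ 158.94 μg.
Total = 6.8641 + 158.94 ≈ 165.8 μg.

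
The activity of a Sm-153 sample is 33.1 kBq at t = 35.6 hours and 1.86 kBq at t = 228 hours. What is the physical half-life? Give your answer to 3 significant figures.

Over Δt = 228 − 35.6 = 192.4 hours, the level fell by a factor of 33.1/1.86 ≈ 17.796.
n = log₂(17.796) ≈ 4.1535 half-lives, so t½ = 192.4/4.1535 ≈ 46.323 hours.

46.3 hours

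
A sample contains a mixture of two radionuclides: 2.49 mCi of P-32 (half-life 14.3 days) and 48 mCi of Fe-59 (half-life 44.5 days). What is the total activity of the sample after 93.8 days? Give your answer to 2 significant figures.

11 mCi

P-32: 2.49 × (1/2)^(93.8/14.3) = 2.49 × (1/2)^6.5594 ≈ 0.0264 mCi.
Fe-59: 48 × (1/2)^(93.8/44.5) = 48 × (1/2)^2.1079 ≈ 11.136 mCi.
Total = 0.0264 + 11.136 ≈ 11.162 mCi.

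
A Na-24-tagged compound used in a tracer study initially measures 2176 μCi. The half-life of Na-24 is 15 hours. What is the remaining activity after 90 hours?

34 μCi

Elapsed time is 6 half-lives (90/15).
Each half-life halves the amount: 2176 × (1/2)^6 = 2176/64 = 34 μCi.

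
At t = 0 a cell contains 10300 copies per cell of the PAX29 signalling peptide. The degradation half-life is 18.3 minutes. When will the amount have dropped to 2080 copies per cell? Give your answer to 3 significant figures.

42.2 minutes

Fraction remaining = 2080/10300 ≈ 0.20194.
n = log₂(10300/2080) = ln(4.9519)/ln 2 ≈ 2.308 half-lives.
t = n × t½ = 2.308 × 18.3 ≈ 42.236 minutes.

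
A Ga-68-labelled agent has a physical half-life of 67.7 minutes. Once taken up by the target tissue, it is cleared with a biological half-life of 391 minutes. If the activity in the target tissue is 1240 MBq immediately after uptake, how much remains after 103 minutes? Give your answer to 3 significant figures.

1/t_eff = 1/t_phys + 1/t_biol = 1/67.7 + 1/391 = 0.017329 per minute.
t_eff = 67.7 × 391 / (67.7 + 391) ≈ 57.708 minutes.
Remaining = 1240 × (1/2)^(103/57.708) = 1240 × (1/2)^1.7848 ≈ 359.86 MBq.

360 MBq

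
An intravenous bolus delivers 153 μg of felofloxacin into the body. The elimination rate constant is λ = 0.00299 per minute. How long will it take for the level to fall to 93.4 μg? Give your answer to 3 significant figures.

165 minutes

t½ = ln 2 / λ = 0.69315 / 0.00299 ≈ 231.82 minutes.
Fraction remaining = 93.4/153 ≈ 0.61046.
n = log₂(153/93.4) = ln(1.6381)/ln 2 ≈ 0.71204 half-lives.
t = n × t½ = 0.71204 × 231.82 ≈ 165.07 minutes.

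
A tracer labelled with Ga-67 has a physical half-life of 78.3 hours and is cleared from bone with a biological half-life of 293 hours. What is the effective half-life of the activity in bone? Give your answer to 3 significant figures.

1/t_eff = 1/t_phys + 1/t_biol = 1/78.3 + 1/293 = 0.016184 per hour.
t_eff = 78.3 × 293 / (78.3 + 293) ≈ 61.788 hours.

61.8 hours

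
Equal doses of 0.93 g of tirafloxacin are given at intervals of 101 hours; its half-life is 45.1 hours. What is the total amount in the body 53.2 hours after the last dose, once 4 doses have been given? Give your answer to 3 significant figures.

The 4 doses were given 356.2, 255.2, 154.2, 53.2 hours ago.
Total = 0.93·(1/2)^(356.2/45.1) + 0.93·(1/2)^(255.2/45.1) + 0.93·(1/2)^(154.2/45.1) + 0.93·(1/2)^(53.2/45.1)
      = 0.0038989 + 0.018412 + 0.086944 + 0.41057 ≈ 0.51983 g.

0.520 g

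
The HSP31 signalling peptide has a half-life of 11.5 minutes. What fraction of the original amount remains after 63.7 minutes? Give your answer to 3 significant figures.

n = 63.7/11.5 ≈ 5.5391 half-lives.
Fraction remaining = (1/2)^5.5391 ≈ 0.021506.

0.0215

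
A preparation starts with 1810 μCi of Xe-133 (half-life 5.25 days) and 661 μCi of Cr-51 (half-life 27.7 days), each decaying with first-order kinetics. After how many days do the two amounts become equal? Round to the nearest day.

9 days

Set 1810·(1/2)^(t/5.25) = 661·(1/2)^(t/27.7).
Taking log₂: log₂(1810/661) = t·(1/5.25 − 1/27.7).
log₂(2.7383) = 1.4533; 1/5.25 − 1/27.7 = 0.15438.
t = 1.4533 / 0.15438 ≈ 9.4139 days.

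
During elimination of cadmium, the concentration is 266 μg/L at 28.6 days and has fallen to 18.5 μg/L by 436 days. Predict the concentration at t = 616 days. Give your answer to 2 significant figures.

Over Δt = 436 − 28.6 = 407.4 days, the level fell by a factor of 266/18.5 ≈ 14.378.
n = log₂(14.378) ≈ 3.8458 half-lives, so t½ = 407.4/3.8458 ≈ 105.93 days.
From t = 436 to t = 616: 18.5 × (1/2)^((616−436)/105.93) ≈ 5.6972 μg/L.

5.7 μg/L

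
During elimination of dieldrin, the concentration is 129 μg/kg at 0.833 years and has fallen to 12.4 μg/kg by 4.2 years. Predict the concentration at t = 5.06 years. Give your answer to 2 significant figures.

6.8 μg/kg

Over Δt = 4.2 − 0.833 = 3.367 years, the level fell by a factor of 129/12.4 ≈ 10.403.
n = log₂(10.403) ≈ 3.379 half-lives, so t½ = 3.367/3.379 ≈ 0.99646 years.
From t = 4.2 to t = 5.06: 12.4 × (1/2)^((5.06−4.2)/0.99646) ≈ 6.8174 μg/kg.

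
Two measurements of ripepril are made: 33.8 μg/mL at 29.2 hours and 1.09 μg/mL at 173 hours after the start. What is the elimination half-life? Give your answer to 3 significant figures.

Over Δt = 173 − 29.2 = 143.8 hours, the level fell by a factor of 33.8/1.09 ≈ 31.009.
n = log₂(31.009) ≈ 4.9546 half-lives, so t½ = 143.8/4.9546 ≈ 29.023 hours.

29.0 hours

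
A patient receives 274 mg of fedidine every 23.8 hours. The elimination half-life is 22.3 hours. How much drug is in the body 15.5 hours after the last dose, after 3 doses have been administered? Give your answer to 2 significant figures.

The 3 doses were given 63.1, 39.3, 15.5 hours ago.
Total = 274·(1/2)^(63.1/22.3) + 274·(1/2)^(39.3/22.3) + 274·(1/2)^(15.5/22.3)
      = 38.544 + 80.767 + 169.24 ≈ 288.56 mg.

290 mg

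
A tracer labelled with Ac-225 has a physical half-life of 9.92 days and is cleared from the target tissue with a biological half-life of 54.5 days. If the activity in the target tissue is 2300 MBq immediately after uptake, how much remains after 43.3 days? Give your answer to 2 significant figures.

1/t_eff = 1/t_phys + 1/t_biol = 1/9.92 + 1/54.5 = 0.11916 per day.
t_eff = 9.92 × 54.5 / (9.92 + 54.5) ≈ 8.3924 days.
Remaining = 2300 × (1/2)^(43.3/8.3924) = 2300 × (1/2)^5.1594 ≈ 64.356 MBq.

64 MBq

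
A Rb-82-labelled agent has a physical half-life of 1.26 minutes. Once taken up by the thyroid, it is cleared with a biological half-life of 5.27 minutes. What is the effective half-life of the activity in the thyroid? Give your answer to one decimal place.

1/t_eff = 1/t_phys + 1/t_biol = 1/1.26 + 1/5.27 = 0.9834 per minute.
t_eff = 1.26 × 5.27 / (1.26 + 5.27) ≈ 1.0169 minutes.

1.0 minutes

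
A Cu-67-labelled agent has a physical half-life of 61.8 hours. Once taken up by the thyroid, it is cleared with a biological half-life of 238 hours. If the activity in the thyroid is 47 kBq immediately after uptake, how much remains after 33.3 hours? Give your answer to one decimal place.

29.4 kBq

1/t_eff = 1/t_phys + 1/t_biol = 1/61.8 + 1/238 = 0.020383 per hour.
t_eff = 61.8 × 238 / (61.8 + 238) ≈ 49.061 hours.
Remaining = 47 × (1/2)^(33.3/49.061) = 47 × (1/2)^0.67875 ≈ 29.361 kBq.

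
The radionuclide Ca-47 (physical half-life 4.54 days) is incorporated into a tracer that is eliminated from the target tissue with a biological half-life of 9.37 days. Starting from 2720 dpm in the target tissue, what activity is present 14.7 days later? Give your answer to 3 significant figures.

97.2 dpm

1/t_eff = 1/t_phys + 1/t_biol = 1/4.54 + 1/9.37 = 0.32699 per day.
t_eff = 4.54 × 9.37 / (4.54 + 9.37) ≈ 3.0582 days.
Remaining = 2720 × (1/2)^(14.7/3.0582) = 2720 × (1/2)^4.8067 ≈ 97.185 dpm.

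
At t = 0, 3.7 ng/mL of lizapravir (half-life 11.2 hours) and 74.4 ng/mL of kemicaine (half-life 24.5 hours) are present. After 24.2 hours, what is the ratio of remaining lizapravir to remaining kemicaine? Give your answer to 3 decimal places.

lizapravir: 3.7 × (1/2)^(24.2/11.2) = 3.7 × (1/2)^2.1607 ≈ 0.82749 ng/mL.
kemicaine: 74.4 × (1/2)^(24.2/24.5) = 74.4 × (1/2)^0.98776 ≈ 37.517 ng/mL.
Ratio ≈ 0.82749 / 37.517 ≈ 0.022056.

0.022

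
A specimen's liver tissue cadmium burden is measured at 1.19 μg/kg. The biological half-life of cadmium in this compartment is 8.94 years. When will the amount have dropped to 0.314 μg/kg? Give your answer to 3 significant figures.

Fraction remaining = 0.314/1.19 ≈ 0.26387.
n = log₂(1.19/0.314) = ln(3.7898)/ln 2 ≈ 1.9221 half-lives.
t = n × t½ = 1.9221 × 8.94 ≈ 17.184 years.

17.2 years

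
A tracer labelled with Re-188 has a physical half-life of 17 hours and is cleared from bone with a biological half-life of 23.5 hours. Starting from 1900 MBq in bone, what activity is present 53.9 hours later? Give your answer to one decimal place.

43.0 MBq

1/t_eff = 1/t_phys + 1/t_biol = 1/17 + 1/23.5 = 0.10138 per hour.
t_eff = 17 × 23.5 / (17 + 23.5) ≈ 9.8642 hours.
Remaining = 1900 × (1/2)^(53.9/9.8642) = 1900 × (1/2)^5.4642 ≈ 43.039 MBq.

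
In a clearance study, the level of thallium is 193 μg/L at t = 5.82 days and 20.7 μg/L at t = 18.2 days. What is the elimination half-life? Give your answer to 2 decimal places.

Over Δt = 18.2 − 5.82 = 12.38 days, the level fell by a factor of 193/20.7 ≈ 9.3237.
n = log₂(9.3237) ≈ 3.2209 half-lives, so t½ = 12.38/3.2209 ≈ 3.8436 days.

3.84 days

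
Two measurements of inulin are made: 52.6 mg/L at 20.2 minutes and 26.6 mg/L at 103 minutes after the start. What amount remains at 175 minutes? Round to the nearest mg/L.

Over Δt = 103 − 20.2 = 82.8 minutes, the level fell by a factor of 52.6/26.6 ≈ 1.9774.
n = log₂(1.9774) ≈ 0.98364 half-lives, so t½ = 82.8/0.98364 ≈ 84.177 minutes.
From t = 103 to t = 175: 26.6 × (1/2)^((175−103)/84.177) ≈ 14.703 mg/L.

15 mg/L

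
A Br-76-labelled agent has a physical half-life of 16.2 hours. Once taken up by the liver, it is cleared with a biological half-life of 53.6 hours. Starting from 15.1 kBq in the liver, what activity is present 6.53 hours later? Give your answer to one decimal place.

1/t_eff = 1/t_phys + 1/t_biol = 1/16.2 + 1/53.6 = 0.080385 per hour.
t_eff = 16.2 × 53.6 / (16.2 + 53.6) ≈ 12.44 hours.
Remaining = 15.1 × (1/2)^(6.53/12.44) = 15.1 × (1/2)^0.52491 ≈ 10.495 kBq.

10.5 kBq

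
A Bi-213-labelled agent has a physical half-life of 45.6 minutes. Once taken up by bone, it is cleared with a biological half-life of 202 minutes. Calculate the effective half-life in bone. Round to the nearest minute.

1/t_eff = 1/t_phys + 1/t_biol = 1/45.6 + 1/202 = 0.02688 per minute.
t_eff = 45.6 × 202 / (45.6 + 202) ≈ 37.202 minutes.

37 minutes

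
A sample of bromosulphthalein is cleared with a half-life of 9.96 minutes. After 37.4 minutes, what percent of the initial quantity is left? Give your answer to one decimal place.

n = 37.4/9.96 ≈ 3.755 half-lives.
Fraction remaining = (1/2)^3.755 ≈ 0.074067, i.e. 7.4067%.

7.4%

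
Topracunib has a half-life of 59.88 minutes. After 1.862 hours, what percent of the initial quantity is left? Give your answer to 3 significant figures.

1.862 hours = 111.72 minutes.
n = 111.72/59.88 ≈ 1.8657 half-lives.
Fraction remaining = (1/2)^1.8657 ≈ 0.27438, i.e. 27.438%.

27.4%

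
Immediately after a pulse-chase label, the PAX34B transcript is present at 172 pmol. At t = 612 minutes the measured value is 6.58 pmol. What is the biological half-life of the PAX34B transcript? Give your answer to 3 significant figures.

130 minutes

A/A₀ = 6.58/172 ≈ 0.038256.
n = log₂(26.14) ≈ 4.7082 half-lives elapsed in 612 minutes.
t½ = 612/4.7082 ≈ 129.99 minutes.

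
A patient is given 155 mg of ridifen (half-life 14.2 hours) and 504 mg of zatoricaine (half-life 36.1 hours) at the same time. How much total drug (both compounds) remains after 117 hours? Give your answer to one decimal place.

53.8 mg

ridifen: 155 × (1/2)^(117/14.2) = 155 × (1/2)^8.2394 ≈ 0.51288 mg.
zatoricaine: 504 × (1/2)^(117/36.1) = 504 × (1/2)^3.241 ≈ 53.308 mg.
Total = 0.51288 + 53.308 ≈ 53.821 mg.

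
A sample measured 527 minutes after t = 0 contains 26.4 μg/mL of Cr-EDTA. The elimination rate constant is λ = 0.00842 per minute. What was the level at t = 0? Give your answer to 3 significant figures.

2230 μg/mL

t½ = ln 2 / λ = 0.69315 / 0.00842 ≈ 82.322 minutes.
Number of half-lives elapsed: n = 527/82.322 ≈ 6.4017.
A₀ = A × 2^n = 26.4 × 2^6.4017 = 26.4 × 84.55 ≈ 2232.1 μg/mL.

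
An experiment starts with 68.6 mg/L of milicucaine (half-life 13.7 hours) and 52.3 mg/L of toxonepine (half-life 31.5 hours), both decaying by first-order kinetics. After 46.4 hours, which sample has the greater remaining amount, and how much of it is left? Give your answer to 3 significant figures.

milicucaine: 68.6 × (1/2)^3.3869 ≈ 6.5581 mg/L.
toxonepine: 52.3 × (1/2)^1.473 ≈ 18.84 mg/L.
Toxonepine has more remaining, at ≈ 18.84 mg/L.

toxonepine, 18.8 mg/L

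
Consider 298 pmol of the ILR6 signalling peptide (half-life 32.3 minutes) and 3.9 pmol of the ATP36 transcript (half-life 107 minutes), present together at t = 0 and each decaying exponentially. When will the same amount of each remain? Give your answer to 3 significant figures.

Set 298·(1/2)^(t/32.3) = 3.9·(1/2)^(t/107).
Taking log₂: log₂(298/3.9) = t·(1/32.3 − 1/107).
log₂(76.41) = 6.2557; 1/32.3 − 1/107 = 0.021614.
t = 6.2557 / 0.021614 ≈ 289.43 minutes.

289 minutes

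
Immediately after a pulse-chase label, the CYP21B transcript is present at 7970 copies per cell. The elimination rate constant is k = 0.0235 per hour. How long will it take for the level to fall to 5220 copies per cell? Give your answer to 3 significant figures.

18.0 hours

t½ = ln 2 / k = 0.69315 / 0.0235 ≈ 29.496 hours.
Fraction remaining = 5220/7970 ≈ 0.65496.
n = log₂(7970/5220) = ln(1.5268)/ln 2 ≈ 0.61053 half-lives.
t = n × t½ = 0.61053 × 29.496 ≈ 18.008 hours.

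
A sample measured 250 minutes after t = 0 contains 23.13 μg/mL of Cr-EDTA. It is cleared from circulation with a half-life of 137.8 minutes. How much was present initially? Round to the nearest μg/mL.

81 μg/mL

Number of half-lives elapsed: n = 250/137.8 ≈ 1.8142.
A₀ = A × 2^n = 23.13 × 2^1.8142 = 23.13 × 3.5167 ≈ 81.341 μg/mL.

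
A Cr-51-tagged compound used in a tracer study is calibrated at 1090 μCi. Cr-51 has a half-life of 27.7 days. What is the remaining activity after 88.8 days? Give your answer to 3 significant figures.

118 μCi

Number of half-lives: n = 88.8/27.7 ≈ 3.2058.
Remaining = 1090 × (1/2)^3.2058 = 1090 × 0.10838 ≈ 118.14 μCi.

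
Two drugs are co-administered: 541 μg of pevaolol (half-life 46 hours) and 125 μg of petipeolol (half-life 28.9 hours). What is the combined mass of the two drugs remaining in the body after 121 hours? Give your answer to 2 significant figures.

94 μg

pevaolol: 541 × (1/2)^(121/46) = 541 × (1/2)^2.6304 ≈ 87.369 μg.
petipeolol: 125 × (1/2)^(121/28.9) = 125 × (1/2)^4.1869 ≈ 6.8634 μg.
Total = 87.369 + 6.8634 ≈ 94.232 μg.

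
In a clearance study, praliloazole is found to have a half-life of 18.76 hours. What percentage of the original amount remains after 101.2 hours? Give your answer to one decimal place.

n = 101.2/18.76 ≈ 5.3945 half-lives.
Fraction remaining = (1/2)^5.3945 ≈ 0.023774, i.e. 2.3774%.

2.4%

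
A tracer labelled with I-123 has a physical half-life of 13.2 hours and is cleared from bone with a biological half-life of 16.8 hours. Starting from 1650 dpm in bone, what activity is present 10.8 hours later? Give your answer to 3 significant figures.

1/t_eff = 1/t_phys + 1/t_biol = 1/13.2 + 1/16.8 = 0.13528 per hour.
t_eff = 13.2 × 16.8 / (13.2 + 16.8) ≈ 7.392 hours.
Remaining = 1650 × (1/2)^(10.8/7.392) = 1650 × (1/2)^1.461 ≈ 599.33 dpm.

599 dpm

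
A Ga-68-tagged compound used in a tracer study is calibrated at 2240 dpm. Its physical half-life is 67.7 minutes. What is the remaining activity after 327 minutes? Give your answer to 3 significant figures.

78.7 dpm

Number of half-lives: n = 327/67.7 ≈ 4.8301.
Remaining = 2240 × (1/2)^4.8301 = 2240 × 0.035155 ≈ 78.747 dpm.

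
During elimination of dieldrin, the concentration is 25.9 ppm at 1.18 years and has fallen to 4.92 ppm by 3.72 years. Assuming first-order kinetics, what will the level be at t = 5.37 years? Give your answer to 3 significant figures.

Over Δt = 3.72 − 1.18 = 2.54 years, the level fell by a factor of 25.9/4.92 ≈ 5.2642.
n = log₂(5.2642) ≈ 2.3962 half-lives, so t½ = 2.54/2.3962 ≈ 1.06 years.
From t = 3.72 to t = 5.37: 4.92 × (1/2)^((5.37−3.72)/1.06) ≈ 1.6726 ppm.

1.67 ppm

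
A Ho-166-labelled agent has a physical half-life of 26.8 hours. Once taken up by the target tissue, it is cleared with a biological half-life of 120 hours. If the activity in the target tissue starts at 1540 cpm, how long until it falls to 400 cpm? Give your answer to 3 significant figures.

42.6 hours

1/t_eff = 1/t_phys + 1/t_biol = 1/26.8 + 1/120 = 0.045647 per hour.
t_eff = 26.8 × 120 / (26.8 + 120) ≈ 21.907 hours.
n = log₂(1540/400) ≈ 1.9449; t = 1.9449 × 21.907 ≈ 42.607 hours.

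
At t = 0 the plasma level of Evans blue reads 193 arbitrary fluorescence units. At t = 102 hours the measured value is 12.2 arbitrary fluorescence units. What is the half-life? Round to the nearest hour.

26 hours

A/A₀ = 12.2/193 ≈ 0.063212.
n = log₂(15.82) ≈ 3.9836 half-lives elapsed in 102 hours.
t½ = 102/3.9836 ≈ 25.605 hours.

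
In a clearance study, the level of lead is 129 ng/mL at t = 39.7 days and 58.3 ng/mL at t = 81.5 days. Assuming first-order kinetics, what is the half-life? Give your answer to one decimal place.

Over Δt = 81.5 − 39.7 = 41.8 days, the level fell by a factor of 129/58.3 ≈ 2.2127.
n = log₂(2.2127) ≈ 1.1458 half-lives, so t½ = 41.8/1.1458 ≈ 36.481 days.

36.5 days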